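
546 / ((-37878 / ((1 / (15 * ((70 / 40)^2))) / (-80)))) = 13/3314325 = 0.00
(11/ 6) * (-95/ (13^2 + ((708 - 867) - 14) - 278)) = 1045/1692 = 0.62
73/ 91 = 0.80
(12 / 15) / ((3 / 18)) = 24/5 = 4.80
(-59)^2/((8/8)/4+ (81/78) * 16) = 181012/877 = 206.40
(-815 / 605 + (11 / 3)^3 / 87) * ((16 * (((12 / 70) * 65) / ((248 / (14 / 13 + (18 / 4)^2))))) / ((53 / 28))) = -31744016/5021379 = -6.32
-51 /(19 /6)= -306/19 = -16.11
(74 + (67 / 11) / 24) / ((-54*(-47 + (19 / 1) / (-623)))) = 12212669/417700800 = 0.03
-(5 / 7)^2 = -0.51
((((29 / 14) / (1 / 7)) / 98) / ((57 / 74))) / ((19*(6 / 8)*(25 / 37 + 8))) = 79402/51103521 = 0.00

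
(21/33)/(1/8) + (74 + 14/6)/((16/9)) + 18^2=65477/176 = 372.03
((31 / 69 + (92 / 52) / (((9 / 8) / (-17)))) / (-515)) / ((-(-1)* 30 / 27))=14147/307970 = 0.05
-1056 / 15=-352/5 = -70.40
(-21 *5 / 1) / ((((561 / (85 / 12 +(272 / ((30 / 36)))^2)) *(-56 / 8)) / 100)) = 9400945/33 = 284877.12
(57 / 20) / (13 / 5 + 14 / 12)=171/226 = 0.76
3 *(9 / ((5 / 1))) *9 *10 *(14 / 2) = 3402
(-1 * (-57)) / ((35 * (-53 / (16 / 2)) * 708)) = -38/109445 = 0.00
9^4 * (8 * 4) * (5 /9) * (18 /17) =2099520/17 = 123501.18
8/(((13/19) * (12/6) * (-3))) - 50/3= -242/13 = -18.62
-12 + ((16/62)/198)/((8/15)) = -24547/2046 = -12.00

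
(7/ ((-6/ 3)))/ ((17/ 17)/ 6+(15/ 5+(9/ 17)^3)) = -1.06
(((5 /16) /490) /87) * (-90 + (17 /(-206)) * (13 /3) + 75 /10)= -25603/42152544 = 0.00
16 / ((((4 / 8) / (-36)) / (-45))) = 51840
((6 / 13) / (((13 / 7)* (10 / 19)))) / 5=399/4225 = 0.09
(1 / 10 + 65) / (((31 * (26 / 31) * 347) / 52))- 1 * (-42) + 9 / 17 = 1265472/29495 = 42.90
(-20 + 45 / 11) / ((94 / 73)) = -12775/1034 = -12.35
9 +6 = 15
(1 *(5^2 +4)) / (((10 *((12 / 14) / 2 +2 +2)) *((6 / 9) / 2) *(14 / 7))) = 609/620 = 0.98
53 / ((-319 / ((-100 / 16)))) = 1325/1276 = 1.04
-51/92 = -0.55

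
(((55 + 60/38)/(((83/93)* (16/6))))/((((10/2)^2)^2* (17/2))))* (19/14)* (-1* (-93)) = 1115721/1975400 = 0.56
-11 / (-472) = 0.02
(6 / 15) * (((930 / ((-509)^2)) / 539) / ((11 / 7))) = 372/219441607 = 0.00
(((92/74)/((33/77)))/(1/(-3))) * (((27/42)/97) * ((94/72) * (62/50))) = -33511/358900 = -0.09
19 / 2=9.50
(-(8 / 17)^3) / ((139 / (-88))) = 45056/682907 = 0.07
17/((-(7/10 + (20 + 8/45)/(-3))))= 4590/1627 = 2.82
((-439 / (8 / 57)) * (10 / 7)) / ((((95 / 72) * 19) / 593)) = -14057658/133 = -105696.68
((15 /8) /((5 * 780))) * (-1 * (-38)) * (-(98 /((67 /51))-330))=4.67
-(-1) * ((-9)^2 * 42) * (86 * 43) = 12580596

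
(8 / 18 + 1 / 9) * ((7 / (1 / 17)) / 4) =595/36 = 16.53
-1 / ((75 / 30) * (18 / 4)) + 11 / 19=419/855 = 0.49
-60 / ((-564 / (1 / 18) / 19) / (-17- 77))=-95/9 = -10.56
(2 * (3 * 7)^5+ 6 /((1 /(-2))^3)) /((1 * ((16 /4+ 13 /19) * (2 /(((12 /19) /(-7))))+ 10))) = -49008924/563 = -87049.60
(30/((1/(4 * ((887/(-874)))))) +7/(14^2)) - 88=-2566491/12236 = -209.75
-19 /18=-1.06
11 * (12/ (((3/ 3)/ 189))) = 24948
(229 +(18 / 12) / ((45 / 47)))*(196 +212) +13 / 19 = 8936829/95 = 94071.88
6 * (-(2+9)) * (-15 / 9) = 110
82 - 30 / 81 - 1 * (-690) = 20834/27 = 771.63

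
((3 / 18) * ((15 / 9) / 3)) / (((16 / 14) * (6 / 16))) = 35/162 = 0.22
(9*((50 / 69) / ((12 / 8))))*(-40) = -4000/23 = -173.91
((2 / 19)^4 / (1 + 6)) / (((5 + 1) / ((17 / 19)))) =136/51998079 = 0.00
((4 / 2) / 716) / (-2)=-1/716 = 0.00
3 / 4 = 0.75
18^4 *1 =104976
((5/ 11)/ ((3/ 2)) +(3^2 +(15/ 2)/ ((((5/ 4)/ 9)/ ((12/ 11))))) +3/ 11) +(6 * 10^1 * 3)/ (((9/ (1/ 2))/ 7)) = 4570/33 = 138.48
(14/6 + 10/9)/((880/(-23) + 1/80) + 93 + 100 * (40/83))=0.03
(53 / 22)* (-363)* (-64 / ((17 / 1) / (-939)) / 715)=-4777632/1105 = -4323.65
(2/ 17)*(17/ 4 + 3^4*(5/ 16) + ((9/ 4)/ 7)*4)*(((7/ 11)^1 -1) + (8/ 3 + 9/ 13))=4439675/408408 = 10.87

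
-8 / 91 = -0.09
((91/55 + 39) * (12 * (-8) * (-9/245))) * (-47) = -90799488/13475 = -6738.37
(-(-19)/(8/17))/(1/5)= 1615/8 = 201.88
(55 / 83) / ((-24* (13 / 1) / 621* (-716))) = 11385/6180512 = 0.00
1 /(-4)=-0.25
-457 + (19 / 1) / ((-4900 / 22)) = -1119859/2450 = -457.09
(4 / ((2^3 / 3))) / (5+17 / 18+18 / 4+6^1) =27/296 = 0.09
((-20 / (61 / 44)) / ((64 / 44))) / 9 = -605/549 = -1.10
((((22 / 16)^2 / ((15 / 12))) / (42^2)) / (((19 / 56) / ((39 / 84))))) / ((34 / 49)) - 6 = -5579867/930240 = -6.00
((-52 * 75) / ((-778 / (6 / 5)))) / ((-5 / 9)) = -10.83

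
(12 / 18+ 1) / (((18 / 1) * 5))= 1/54 = 0.02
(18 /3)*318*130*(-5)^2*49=303849000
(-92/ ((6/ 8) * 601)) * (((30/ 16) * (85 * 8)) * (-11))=1720400/601 = 2862.56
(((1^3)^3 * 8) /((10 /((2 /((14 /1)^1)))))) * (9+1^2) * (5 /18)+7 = 461/63 = 7.32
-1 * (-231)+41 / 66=15287/66 = 231.62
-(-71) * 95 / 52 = 129.71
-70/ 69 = -1.01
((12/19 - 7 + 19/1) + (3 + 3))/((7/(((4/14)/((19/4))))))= 0.16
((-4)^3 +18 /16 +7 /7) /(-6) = 165/16 = 10.31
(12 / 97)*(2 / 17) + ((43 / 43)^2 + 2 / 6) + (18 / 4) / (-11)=0.94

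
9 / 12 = 3/4 = 0.75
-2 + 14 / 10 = -3/5 = -0.60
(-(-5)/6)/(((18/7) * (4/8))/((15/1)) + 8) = 175/1698 = 0.10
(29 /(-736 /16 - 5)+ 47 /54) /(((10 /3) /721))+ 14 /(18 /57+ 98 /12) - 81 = -41670521/2959020 = -14.08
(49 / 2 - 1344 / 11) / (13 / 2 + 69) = -1.29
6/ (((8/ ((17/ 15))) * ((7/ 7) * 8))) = 17/160 = 0.11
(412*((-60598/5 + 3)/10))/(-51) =12480098/1275 = 9788.31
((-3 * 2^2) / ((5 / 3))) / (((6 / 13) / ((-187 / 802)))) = 7293/2005 = 3.64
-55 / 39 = -1.41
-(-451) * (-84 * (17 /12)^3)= -15510341/144 = -107710.70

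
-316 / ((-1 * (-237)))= -4/3 = -1.33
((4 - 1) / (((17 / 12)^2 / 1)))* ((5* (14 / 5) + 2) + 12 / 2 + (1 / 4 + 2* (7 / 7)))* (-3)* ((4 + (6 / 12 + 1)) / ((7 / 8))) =-1382832/2023 = -683.56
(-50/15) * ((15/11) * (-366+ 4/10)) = 18280/11 = 1661.82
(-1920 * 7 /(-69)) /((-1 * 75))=-896/345 = -2.60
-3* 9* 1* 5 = -135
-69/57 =-23/19 = -1.21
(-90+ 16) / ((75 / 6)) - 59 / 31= -6063/775 = -7.82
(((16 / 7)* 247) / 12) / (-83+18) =-76/105 = -0.72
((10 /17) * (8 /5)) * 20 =18.82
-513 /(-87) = 171/29 = 5.90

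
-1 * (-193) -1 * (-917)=1110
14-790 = -776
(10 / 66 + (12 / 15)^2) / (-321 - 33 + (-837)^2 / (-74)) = -48322/599581125 = 0.00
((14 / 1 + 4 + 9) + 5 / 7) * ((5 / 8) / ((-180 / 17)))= -1649/1008 = -1.64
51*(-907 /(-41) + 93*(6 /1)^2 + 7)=7061562/41 = 172233.22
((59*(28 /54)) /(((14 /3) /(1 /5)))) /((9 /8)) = 472/405 = 1.17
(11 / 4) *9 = 99/4 = 24.75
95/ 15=19/3 = 6.33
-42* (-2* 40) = 3360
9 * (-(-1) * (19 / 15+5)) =282/5 = 56.40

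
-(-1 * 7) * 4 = 28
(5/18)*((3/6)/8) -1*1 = -283/288 = -0.98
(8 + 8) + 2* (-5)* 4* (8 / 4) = -64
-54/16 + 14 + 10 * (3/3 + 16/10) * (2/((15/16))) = 7931/120 = 66.09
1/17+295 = 5016/17 = 295.06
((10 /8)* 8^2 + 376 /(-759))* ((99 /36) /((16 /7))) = 52801/552 = 95.65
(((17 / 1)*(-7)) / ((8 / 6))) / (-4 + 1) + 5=139/4 = 34.75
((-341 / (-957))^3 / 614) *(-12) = -59582/67386807 = 0.00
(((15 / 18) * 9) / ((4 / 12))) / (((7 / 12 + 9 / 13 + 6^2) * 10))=351/5815 = 0.06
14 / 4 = 7/2 = 3.50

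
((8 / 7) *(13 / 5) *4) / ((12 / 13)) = 1352/105 = 12.88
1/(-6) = -1/6 = -0.17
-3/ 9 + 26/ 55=23/165 = 0.14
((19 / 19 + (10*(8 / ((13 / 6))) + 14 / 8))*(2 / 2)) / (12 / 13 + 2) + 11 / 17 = 36743/2584 = 14.22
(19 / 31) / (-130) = -19/4030 = 0.00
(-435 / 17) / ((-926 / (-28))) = -6090/7871 = -0.77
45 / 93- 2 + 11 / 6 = 59/186 = 0.32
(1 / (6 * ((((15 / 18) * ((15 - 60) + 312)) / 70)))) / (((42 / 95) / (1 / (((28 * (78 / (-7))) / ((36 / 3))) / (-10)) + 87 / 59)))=135470/614367 = 0.22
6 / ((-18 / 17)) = -17/3 = -5.67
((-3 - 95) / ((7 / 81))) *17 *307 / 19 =-5918346/19 = -311491.89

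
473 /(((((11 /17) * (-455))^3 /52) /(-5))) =845036/175350175 = 0.00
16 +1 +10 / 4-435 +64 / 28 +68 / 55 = -411.98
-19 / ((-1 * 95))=1/5 = 0.20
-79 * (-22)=1738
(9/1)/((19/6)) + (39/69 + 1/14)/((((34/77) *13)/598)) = 44681/646 = 69.17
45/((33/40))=600/11 = 54.55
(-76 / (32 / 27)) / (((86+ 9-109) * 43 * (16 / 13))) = 0.09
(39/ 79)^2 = 1521/6241 = 0.24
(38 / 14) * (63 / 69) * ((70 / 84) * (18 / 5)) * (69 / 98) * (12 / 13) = 3078/637 = 4.83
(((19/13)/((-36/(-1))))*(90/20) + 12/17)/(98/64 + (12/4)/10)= 0.49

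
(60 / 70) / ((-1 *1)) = -6/7 = -0.86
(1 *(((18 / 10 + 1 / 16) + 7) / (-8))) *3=-2127/640 = -3.32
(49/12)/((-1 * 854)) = -7/1464 = 0.00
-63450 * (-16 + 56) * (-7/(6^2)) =493500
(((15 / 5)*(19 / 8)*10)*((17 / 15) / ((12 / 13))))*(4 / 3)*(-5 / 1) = -20995/36 = -583.19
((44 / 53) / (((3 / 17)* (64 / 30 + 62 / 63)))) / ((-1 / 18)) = -706860/26023 = -27.16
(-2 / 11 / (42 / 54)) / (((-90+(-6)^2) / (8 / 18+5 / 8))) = 1/216 = 0.00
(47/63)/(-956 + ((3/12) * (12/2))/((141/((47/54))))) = -564/722729 = 0.00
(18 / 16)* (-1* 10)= -45/4 = -11.25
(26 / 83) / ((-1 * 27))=-26/2241 = -0.01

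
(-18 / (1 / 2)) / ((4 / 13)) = -117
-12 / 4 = -3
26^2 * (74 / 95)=50024/95 = 526.57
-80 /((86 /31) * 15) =-248/129 = -1.92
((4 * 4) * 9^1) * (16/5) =2304/5 = 460.80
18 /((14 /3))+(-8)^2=475/7 = 67.86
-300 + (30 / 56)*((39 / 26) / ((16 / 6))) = -134265/448 = -299.70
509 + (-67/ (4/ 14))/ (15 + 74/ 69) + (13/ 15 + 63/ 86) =354797756/715305 = 496.01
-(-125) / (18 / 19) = 2375/18 = 131.94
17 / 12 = 1.42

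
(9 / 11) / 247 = 9/2717 = 0.00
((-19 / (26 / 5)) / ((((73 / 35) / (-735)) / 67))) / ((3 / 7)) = 382059125/1898 = 201295.64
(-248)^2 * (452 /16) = 1737488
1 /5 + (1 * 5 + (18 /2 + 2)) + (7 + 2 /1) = 126/5 = 25.20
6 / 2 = 3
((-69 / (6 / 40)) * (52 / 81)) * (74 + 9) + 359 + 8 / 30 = -9781297/405 = -24151.35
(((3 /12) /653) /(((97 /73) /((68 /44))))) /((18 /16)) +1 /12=2100181/25083036 = 0.08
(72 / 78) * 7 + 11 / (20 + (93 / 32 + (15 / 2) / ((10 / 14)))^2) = 17326196/2658773 = 6.52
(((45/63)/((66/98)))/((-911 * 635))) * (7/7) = -7/3818001 = 0.00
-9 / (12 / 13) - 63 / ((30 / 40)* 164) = -1683/164 = -10.26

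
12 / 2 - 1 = 5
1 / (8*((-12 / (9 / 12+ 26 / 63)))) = -293/24192 = -0.01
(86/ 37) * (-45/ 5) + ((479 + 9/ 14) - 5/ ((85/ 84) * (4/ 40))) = 3604403/8806 = 409.31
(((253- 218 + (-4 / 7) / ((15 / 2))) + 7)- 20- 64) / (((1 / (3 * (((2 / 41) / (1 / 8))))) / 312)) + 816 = -20883696/1435 = -14553.10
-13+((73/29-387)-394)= -791.48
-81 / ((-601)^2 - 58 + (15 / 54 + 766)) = -1458/6514367 = 0.00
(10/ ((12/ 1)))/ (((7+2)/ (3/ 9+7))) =55/81 = 0.68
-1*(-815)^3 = 541343375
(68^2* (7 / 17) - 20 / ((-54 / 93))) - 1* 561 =12397/9 = 1377.44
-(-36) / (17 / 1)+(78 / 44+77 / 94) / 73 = 1381456/641597 = 2.15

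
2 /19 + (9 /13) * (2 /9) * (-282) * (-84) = 900170/247 = 3644.41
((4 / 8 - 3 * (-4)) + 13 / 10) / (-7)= -69/35 = -1.97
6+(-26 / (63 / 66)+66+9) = 1129/21 = 53.76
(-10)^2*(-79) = -7900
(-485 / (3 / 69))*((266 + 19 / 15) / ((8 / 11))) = -98384869/24 = -4099369.54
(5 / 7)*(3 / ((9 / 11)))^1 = 2.62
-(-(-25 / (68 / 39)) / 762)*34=-325/508 = -0.64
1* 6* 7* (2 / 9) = 28/3 = 9.33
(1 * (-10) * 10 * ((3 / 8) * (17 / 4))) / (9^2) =-425/216 = -1.97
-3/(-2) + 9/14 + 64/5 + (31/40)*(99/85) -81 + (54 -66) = -1836277/23800 = -77.15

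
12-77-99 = -164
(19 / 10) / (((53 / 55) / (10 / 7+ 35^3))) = 62728215/742 = 84539.37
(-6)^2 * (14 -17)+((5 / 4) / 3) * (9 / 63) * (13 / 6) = -54367/504 = -107.87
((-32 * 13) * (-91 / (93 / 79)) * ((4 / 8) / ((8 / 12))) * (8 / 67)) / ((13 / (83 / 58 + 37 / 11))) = 703716832/662563 = 1062.11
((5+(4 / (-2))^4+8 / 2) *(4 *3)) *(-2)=-600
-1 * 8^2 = -64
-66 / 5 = -13.20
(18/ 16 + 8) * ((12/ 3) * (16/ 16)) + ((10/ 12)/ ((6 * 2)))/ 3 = 7889/216 = 36.52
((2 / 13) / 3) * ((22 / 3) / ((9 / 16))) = 704/1053 = 0.67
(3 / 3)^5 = 1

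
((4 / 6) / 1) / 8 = 1/12 = 0.08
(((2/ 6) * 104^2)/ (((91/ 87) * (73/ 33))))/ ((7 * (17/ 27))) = 21498048/60809 = 353.53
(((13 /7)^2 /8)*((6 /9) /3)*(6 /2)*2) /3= 169/882 = 0.19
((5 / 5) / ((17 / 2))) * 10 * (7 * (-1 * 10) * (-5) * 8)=56000/17 = 3294.12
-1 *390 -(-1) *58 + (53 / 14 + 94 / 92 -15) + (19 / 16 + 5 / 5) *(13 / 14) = -1752511/5152 = -340.16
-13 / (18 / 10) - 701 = -6374/9 = -708.22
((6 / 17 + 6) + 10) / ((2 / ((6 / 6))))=139/17 = 8.18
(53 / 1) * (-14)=-742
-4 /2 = -2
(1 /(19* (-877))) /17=-1/283271 = 0.00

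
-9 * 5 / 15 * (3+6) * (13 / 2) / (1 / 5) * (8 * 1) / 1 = -7020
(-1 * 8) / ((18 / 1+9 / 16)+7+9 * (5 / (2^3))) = -128/499 = -0.26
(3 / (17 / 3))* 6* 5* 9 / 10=243/17 = 14.29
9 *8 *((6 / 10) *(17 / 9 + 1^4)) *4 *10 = 4992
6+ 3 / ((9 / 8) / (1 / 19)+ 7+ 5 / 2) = 1506/247 = 6.10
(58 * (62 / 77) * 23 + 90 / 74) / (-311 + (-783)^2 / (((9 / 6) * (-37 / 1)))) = -3063661/32357941 = -0.09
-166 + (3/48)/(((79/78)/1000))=-8239/79 = -104.29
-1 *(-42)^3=74088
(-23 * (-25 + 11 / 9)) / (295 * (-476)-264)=-2461/633078 = 0.00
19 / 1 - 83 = -64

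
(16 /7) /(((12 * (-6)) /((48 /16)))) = -2/21 = -0.10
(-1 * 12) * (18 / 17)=-216/17 = -12.71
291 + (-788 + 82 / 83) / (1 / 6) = -367779/83 = -4431.07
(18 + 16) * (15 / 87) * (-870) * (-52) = 265200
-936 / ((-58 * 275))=468/7975 = 0.06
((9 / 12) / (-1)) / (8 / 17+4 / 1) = -51/304 = -0.17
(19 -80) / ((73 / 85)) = -5185/73 = -71.03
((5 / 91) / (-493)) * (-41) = 205/44863 = 0.00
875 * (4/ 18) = 1750/9 = 194.44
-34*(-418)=14212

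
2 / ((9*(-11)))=-0.02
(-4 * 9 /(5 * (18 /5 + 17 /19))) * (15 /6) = -1710/427 = -4.00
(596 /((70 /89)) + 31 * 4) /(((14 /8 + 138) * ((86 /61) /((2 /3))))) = 579256/194145 = 2.98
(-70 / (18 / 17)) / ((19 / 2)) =-1190/171 = -6.96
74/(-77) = -0.96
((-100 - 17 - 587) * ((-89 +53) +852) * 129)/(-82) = 37052928/41 = 903729.95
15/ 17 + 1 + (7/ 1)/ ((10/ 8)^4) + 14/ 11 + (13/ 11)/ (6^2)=2316079/382500 = 6.06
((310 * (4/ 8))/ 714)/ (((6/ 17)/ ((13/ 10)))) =403/504 = 0.80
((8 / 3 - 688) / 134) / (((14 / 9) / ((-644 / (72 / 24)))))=47288/67 = 705.79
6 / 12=1/2 = 0.50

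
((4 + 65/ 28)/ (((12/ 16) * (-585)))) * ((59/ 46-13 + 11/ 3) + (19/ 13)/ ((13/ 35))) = 5663351/95503590 = 0.06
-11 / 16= -0.69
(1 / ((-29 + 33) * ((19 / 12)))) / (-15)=-1/95 = -0.01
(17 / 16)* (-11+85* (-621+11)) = -881637/16 = -55102.31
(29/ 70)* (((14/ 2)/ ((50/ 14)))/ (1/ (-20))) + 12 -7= -281/25 = -11.24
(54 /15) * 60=216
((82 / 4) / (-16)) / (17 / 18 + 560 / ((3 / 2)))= -369/107792 = 0.00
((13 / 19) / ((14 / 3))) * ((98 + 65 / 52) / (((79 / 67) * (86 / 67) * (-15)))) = -23167729/36144080 = -0.64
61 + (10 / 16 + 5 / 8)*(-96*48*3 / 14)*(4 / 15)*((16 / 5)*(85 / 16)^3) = -1104998/7 = -157856.86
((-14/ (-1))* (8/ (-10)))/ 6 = -1.87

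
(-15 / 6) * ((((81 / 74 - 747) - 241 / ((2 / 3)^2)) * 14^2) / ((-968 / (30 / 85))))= -140125545/608872 = -230.14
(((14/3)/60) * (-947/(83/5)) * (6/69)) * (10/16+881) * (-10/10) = 15584779/45816 = 340.16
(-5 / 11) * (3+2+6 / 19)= -505/209 = -2.42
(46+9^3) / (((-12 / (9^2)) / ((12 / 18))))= -6975/2 = -3487.50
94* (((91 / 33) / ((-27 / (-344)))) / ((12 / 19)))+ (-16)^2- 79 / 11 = 14642327/2673 = 5477.86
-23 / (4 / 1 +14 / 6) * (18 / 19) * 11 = -13662/361 = -37.84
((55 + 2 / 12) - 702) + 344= -1817/6 = -302.83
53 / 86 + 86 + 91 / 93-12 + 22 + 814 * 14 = 91925771/7998 = 11493.59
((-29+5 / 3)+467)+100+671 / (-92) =146935/276 = 532.37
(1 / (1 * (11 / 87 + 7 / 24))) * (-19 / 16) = -2.84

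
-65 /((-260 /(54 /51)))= 9/34 = 0.26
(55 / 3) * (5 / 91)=1.01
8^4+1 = 4097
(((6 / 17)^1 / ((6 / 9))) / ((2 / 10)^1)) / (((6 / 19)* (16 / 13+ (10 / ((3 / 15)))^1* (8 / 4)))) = 0.08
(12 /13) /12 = 1/13 = 0.08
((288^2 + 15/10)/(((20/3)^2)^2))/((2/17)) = 228431907/640000 = 356.92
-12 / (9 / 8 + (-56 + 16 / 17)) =544/2445 = 0.22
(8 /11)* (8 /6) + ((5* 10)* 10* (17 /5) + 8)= 56396/33 = 1708.97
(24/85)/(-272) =-3/2890 = 0.00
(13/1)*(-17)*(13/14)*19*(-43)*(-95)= -222987895/14 = -15927706.79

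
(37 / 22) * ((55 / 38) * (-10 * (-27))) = 24975/38 = 657.24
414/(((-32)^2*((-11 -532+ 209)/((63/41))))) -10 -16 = -182307569/7011328 = -26.00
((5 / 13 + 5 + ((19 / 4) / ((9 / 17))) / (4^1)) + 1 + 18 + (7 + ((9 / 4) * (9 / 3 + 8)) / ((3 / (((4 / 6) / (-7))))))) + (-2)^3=24.84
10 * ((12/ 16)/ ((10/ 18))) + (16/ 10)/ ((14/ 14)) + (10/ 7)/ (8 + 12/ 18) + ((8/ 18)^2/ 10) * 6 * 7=395441/24570 = 16.09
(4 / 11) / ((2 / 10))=20/11 = 1.82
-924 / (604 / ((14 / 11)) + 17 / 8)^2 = -2897664/712623025 = 0.00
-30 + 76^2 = 5746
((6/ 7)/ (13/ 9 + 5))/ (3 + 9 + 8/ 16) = 54/5075 = 0.01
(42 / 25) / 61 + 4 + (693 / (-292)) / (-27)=5497817/1335900 = 4.12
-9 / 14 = -0.64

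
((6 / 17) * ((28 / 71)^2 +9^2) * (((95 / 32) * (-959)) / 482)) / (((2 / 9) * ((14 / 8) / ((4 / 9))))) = -939617925/4859524 = -193.36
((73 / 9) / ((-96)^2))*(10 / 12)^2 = 1825/2985984 = 0.00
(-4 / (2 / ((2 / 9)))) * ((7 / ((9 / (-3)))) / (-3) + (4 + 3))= -280/81 = -3.46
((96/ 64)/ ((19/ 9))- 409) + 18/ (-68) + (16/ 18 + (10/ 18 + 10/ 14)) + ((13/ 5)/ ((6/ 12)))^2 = -192987601/508725 = -379.36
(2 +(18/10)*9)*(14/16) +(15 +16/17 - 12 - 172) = -103451/680 = -152.13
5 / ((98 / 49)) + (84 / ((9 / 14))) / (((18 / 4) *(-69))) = 7747/3726 = 2.08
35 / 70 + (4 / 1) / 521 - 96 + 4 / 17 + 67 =-500545/17714 = -28.26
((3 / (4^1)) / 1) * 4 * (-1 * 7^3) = -1029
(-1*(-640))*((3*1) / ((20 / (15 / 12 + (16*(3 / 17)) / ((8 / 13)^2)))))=14208/17 = 835.76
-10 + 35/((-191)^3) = -69678745/6967871 = -10.00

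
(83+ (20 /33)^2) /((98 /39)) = 1180231/35574 = 33.18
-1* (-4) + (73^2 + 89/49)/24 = 44319/196 = 226.12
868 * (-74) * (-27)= 1734264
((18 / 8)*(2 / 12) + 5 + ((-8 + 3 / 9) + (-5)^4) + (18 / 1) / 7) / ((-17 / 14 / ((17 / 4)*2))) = -105047/24 = -4376.96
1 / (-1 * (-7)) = 1/7 = 0.14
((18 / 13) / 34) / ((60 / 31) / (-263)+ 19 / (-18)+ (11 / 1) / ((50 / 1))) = -16509825/341724344 = -0.05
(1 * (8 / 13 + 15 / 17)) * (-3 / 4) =-993/884 = -1.12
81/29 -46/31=1177/899 = 1.31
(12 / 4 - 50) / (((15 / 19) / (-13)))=773.93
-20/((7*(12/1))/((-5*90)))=750/7 = 107.14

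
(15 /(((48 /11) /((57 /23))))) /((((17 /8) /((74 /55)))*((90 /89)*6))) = 0.89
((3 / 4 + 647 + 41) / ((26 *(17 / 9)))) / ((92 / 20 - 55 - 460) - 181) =-123975/6111976 = -0.02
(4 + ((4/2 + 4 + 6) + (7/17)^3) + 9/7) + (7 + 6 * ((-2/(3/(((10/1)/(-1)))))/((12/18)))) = 2901071/34391 = 84.36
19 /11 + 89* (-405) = -396476/11 = -36043.27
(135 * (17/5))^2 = 210681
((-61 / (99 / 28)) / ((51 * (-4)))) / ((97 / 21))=0.02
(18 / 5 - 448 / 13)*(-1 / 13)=2006/845 = 2.37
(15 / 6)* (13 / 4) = 65/8 = 8.12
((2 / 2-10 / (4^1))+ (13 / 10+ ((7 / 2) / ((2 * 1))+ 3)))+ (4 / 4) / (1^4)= 5.55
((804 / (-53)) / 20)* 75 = -3015/53 = -56.89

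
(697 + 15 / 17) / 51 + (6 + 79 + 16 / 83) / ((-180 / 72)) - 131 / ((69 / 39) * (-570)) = -424811489/20964638 = -20.26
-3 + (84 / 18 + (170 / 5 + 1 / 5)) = 538/15 = 35.87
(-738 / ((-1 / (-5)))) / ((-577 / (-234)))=-863460/577 = -1496.46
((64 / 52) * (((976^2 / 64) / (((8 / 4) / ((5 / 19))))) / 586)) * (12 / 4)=893040/72371 = 12.34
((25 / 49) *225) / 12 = 1875/196 = 9.57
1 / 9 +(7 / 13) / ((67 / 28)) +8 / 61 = 223447/478179 = 0.47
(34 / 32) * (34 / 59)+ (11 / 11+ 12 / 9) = 4171/1416 = 2.95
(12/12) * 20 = 20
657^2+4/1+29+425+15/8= 3456871/8 = 432108.88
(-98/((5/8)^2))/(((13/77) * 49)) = -9856/325 = -30.33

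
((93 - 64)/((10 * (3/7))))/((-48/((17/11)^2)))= -58667/174240 = -0.34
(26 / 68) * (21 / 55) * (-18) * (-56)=137592/935 = 147.16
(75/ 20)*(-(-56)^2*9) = -105840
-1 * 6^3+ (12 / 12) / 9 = -1943/9 = -215.89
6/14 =3/7 = 0.43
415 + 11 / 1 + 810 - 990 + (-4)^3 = 182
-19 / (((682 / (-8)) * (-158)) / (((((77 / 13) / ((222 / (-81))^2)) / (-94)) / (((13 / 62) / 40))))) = 1939140/859043393 = 0.00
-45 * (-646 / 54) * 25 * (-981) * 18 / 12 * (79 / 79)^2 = -39607875/2 = -19803937.50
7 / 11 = 0.64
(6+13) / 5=19/5 = 3.80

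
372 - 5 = 367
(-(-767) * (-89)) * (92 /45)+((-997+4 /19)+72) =-140484.70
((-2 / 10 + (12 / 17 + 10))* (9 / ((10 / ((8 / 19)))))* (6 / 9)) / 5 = 0.53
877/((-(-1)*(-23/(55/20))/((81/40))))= -781407/3680 = -212.34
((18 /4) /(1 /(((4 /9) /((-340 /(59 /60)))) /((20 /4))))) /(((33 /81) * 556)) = -531/103972000 = 0.00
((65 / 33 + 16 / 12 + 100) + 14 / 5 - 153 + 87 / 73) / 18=-550519/216810 = -2.54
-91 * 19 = -1729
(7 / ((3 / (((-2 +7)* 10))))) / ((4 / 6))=175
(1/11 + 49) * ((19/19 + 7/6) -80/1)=-42030/11 = -3820.91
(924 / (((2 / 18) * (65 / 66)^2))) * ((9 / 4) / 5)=81505116/21125 = 3858.23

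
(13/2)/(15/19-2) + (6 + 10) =10.63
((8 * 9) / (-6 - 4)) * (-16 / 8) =72/5 = 14.40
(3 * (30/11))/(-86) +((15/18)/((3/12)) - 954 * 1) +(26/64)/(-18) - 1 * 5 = -260401541/272448 = -955.78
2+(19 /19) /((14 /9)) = 37/14 = 2.64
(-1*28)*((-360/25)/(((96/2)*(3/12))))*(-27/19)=-4536/95 = -47.75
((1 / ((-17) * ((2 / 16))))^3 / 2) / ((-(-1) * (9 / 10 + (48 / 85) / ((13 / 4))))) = -33280/685797 = -0.05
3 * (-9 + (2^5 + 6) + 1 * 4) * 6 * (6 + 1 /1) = 4158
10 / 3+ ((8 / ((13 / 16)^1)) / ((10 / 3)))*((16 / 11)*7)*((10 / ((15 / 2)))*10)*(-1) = -170602/429 = -397.67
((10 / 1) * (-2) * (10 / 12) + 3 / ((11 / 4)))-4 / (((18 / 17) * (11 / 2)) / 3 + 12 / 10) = -49486/2937 = -16.85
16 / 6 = 8/3 = 2.67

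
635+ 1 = 636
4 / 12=1/3 = 0.33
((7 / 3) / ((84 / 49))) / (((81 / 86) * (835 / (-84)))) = -29498/202905 = -0.15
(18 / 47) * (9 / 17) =162/799 = 0.20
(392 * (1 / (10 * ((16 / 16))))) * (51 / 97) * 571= 5707716/485 = 11768.49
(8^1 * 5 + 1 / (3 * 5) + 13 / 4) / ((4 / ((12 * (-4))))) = -2599/5 = -519.80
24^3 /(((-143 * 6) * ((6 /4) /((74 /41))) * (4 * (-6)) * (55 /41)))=4736/7865 = 0.60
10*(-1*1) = -10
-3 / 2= -1.50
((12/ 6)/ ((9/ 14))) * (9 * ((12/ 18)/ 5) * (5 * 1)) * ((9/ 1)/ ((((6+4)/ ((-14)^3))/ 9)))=-2074464/5 = -414892.80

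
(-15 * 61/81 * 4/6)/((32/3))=-305/432 = -0.71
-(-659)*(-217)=-143003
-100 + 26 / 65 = -498/5 = -99.60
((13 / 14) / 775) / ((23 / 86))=559/124775 = 0.00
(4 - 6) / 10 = -1/5 = -0.20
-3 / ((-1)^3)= 3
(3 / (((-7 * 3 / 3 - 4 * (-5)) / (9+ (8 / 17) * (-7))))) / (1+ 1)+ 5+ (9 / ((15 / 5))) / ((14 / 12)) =25463/3094 = 8.23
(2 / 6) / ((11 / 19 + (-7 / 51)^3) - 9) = -840123/21230677 = -0.04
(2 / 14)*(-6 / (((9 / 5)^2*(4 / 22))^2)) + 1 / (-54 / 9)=-2.64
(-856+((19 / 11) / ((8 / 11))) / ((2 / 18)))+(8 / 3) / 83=-1662509/1992 = -834.59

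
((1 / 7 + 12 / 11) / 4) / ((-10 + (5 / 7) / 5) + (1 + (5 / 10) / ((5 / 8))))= -475/12408 = -0.04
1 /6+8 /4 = 13/6 = 2.17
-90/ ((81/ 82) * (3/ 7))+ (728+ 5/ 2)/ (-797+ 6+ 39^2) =-8340953/39420 = -211.59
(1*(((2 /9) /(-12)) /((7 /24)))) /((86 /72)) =-16/301 = -0.05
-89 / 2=-44.50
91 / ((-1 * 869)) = -91/869 = -0.10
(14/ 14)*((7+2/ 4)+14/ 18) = 149/18 = 8.28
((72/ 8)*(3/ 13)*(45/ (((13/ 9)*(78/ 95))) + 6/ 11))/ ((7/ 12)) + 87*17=273383637/169169 = 1616.04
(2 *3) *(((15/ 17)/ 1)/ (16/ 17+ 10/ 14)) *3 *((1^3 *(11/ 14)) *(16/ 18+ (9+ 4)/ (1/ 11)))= 213675/197 = 1084.64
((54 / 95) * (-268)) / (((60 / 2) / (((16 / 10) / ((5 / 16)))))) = -26.00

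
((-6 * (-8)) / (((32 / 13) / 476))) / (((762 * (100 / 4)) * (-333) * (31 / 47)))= -72709/32775525 = 0.00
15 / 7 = 2.14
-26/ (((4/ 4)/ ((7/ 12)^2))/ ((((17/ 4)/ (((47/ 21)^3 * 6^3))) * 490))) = -7.61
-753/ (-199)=753/199 = 3.78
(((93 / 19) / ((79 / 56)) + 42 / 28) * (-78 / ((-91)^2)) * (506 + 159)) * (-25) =5594625/7189 = 778.22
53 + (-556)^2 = 309189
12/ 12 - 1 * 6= -5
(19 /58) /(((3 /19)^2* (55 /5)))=6859/5742 = 1.19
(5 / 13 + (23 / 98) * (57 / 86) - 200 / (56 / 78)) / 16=-30462217/1753024 = -17.38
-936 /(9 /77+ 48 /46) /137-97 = -9655517/93845 = -102.89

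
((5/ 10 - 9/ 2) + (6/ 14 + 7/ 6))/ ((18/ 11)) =-1111/756 = -1.47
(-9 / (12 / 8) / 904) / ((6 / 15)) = -15/904 = -0.02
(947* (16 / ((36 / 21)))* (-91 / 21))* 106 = -36539048/9 = -4059894.22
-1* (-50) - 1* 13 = 37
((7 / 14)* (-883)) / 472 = -883/944 = -0.94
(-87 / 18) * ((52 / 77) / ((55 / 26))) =-19604/12705 = -1.54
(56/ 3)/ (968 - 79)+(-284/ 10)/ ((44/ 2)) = -26611/20955 = -1.27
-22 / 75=-0.29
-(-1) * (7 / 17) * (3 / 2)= 21/34 = 0.62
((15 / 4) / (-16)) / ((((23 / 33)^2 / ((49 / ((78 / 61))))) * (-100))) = 3255021/17605120 = 0.18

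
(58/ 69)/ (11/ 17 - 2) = -986/1587 = -0.62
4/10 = 2/5 = 0.40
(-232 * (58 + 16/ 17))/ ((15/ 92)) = -7128896/85 = -83869.36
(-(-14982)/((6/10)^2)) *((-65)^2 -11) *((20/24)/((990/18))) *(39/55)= 62177570/33 = 1884168.79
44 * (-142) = -6248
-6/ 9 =-2/3 = -0.67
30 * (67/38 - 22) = -11535/19 = -607.11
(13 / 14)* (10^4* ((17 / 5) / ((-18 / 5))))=-552500/63 = -8769.84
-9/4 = -2.25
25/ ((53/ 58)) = 1450/53 = 27.36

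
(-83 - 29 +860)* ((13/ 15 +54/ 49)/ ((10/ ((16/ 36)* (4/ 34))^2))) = 2037376/5060475 = 0.40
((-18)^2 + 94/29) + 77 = 11723/29 = 404.24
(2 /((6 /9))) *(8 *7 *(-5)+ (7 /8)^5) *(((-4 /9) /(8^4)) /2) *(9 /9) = 9158233/201326592 = 0.05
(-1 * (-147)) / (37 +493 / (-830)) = 122010/30217 = 4.04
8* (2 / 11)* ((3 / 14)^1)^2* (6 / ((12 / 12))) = 216/539 = 0.40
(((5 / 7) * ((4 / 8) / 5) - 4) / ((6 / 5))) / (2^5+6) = -275/3192 = -0.09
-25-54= -79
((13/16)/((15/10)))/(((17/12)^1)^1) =0.38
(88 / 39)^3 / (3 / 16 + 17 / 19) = 207167488/19515951 = 10.62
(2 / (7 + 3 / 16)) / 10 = 16/575 = 0.03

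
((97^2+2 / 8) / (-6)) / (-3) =37637/72 = 522.74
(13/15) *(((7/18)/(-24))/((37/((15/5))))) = -91/79920 = 0.00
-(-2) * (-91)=-182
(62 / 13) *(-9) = -558/13 = -42.92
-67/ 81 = -0.83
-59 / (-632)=59/632 = 0.09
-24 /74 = -12/37 = -0.32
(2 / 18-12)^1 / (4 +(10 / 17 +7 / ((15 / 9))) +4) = -9095/9783 = -0.93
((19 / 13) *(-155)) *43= -126635/13 = -9741.15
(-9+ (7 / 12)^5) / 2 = -2222681/497664 = -4.47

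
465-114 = 351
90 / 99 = 10/11 = 0.91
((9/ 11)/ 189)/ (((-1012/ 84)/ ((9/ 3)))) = -3/2783 = 0.00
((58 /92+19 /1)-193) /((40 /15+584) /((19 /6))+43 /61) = -9243025/9914702 = -0.93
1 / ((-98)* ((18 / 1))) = -1/1764 = 0.00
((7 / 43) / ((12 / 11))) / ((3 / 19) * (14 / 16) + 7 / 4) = 418/5289 = 0.08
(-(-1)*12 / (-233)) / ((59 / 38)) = -456/13747 = -0.03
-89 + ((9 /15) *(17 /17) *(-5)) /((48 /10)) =-717/8 = -89.62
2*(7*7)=98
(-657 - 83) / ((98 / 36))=-13320/49 = -271.84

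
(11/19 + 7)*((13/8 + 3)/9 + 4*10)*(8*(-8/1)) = -373376/19 = -19651.37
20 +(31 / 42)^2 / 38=1341601/67032 = 20.01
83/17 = 4.88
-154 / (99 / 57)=-266/3 = -88.67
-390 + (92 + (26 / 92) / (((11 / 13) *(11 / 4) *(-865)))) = -717374248/2407295 = -298.00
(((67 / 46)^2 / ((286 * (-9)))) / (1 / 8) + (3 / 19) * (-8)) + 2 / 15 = -73501457/64678185 = -1.14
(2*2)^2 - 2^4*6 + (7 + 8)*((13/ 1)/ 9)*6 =50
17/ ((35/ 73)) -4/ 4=1206/35 = 34.46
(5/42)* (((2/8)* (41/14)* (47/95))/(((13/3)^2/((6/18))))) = 1927/2517424 = 0.00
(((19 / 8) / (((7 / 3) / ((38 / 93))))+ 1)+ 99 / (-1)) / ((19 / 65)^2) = -357870175/313348 = -1142.09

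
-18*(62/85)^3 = -4289904/614125 = -6.99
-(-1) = 1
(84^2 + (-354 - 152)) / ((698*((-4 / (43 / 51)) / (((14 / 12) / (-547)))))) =985775/233665272 = 0.00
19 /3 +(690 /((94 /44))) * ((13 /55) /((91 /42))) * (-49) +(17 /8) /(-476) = -54328877/31584 = -1720.14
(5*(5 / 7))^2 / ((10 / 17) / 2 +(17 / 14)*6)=10625/6314 = 1.68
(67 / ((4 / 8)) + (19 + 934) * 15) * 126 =1818054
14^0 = 1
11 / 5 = 2.20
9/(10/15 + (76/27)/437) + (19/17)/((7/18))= 808047/49742 = 16.24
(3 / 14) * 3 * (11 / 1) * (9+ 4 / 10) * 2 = 4653/35 = 132.94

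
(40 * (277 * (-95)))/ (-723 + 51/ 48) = 16841600/11551 = 1458.02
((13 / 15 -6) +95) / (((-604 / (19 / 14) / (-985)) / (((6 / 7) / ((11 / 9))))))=11352519/81389 = 139.48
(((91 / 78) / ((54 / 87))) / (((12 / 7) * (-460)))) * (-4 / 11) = 1421/1639440 = 0.00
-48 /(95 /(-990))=500.21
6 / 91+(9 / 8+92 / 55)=114661/40040 = 2.86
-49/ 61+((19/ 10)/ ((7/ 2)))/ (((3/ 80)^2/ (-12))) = -5935109/1281 = -4633.18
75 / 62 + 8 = 571/62 = 9.21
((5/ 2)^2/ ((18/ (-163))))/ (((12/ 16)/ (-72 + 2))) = 142625/27 = 5282.41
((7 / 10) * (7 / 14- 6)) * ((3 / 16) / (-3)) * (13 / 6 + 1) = 1463/1920 = 0.76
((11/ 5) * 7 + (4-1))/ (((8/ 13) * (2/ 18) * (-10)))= -2691/100 = -26.91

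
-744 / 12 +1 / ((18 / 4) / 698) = 838/9 = 93.11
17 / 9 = 1.89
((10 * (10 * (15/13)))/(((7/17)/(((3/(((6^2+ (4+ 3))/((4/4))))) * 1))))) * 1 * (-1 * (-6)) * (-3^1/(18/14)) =-153000/559 = -273.70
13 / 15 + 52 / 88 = 481/330 = 1.46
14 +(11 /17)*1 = 249/17 = 14.65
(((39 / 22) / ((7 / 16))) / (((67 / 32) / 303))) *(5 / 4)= 3781440/5159 = 732.98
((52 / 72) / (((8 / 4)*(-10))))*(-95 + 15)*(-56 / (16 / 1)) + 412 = 3617/9 = 401.89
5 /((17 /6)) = 30/17 = 1.76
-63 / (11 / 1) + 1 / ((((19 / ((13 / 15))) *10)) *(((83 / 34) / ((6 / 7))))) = -5.73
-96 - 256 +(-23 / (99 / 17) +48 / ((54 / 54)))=-30487/99 = -307.95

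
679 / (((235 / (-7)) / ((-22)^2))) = -2300452/235 = -9789.16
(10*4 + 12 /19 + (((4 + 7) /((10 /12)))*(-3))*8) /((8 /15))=-19677/38 = -517.82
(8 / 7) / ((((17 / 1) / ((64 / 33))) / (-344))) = -176128/3927 = -44.85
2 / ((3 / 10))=20/3 = 6.67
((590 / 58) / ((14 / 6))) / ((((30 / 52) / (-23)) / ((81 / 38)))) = -1428921/3857 = -370.47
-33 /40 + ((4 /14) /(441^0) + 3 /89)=-12599/24920 = -0.51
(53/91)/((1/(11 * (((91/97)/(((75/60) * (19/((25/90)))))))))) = 1166/16587 = 0.07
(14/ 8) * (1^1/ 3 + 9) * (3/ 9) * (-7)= -343/9 = -38.11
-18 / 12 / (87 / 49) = -49/58 = -0.84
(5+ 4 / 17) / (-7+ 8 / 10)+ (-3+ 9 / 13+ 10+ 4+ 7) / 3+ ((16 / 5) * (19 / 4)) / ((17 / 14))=613302/34255 = 17.90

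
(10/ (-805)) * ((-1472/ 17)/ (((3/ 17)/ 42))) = 256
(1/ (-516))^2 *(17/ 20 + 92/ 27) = 2299/143778240 = 0.00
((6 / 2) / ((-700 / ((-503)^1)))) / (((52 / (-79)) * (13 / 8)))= -119211/59150 = -2.02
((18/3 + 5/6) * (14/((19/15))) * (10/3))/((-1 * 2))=-7175/57 = -125.88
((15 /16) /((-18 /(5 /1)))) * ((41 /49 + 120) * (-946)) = 70015825/2352 = 29768.63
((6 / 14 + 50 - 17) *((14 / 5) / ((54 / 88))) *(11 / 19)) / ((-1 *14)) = -12584/1995 = -6.31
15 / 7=2.14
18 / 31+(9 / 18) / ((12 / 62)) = 1177/372 = 3.16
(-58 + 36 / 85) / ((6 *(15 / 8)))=-19576/3825 = -5.12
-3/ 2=-1.50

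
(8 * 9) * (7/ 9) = 56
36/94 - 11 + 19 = 394/47 = 8.38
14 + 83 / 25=17.32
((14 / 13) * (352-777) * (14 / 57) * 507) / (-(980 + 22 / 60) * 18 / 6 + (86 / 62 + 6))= 335699000/17279569 = 19.43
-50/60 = -5/6 = -0.83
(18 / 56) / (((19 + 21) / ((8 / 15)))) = 3/700 = 0.00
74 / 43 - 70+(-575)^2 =14213939/43 = 330556.72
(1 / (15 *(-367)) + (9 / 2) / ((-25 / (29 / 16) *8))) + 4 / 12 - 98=-688487041/7046400 = -97.71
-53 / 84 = -0.63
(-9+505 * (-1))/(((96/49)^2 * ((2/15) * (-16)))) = 3085285/49152 = 62.77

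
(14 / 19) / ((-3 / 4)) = -56/57 = -0.98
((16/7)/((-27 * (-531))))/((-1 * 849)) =-16/85204791 = 0.00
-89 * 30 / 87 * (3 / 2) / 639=-445/6177 = -0.07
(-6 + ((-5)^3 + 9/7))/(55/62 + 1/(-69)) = -3884424/26131 = -148.65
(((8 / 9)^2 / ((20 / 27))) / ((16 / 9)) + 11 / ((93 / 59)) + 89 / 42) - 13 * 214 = -18047689/6510 = -2772.30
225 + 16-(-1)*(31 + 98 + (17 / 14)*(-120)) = 1570/7 = 224.29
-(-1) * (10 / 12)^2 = 25/36 = 0.69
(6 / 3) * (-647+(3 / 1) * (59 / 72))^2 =239289961/288 = 830867.92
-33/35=-0.94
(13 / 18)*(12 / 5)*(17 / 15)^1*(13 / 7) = 5746/1575 = 3.65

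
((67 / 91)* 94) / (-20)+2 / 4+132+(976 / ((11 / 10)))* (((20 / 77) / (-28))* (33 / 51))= 73683317/595595 = 123.71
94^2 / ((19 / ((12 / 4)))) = 26508/19 = 1395.16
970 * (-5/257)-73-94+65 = -31064/257 = -120.87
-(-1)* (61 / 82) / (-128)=-61/10496 = -0.01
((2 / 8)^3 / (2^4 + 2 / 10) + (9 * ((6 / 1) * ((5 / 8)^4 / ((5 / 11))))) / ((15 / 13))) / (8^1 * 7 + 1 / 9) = 0.28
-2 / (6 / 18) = -6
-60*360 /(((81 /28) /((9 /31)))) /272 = -4200/527 = -7.97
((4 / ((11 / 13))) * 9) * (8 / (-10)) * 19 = -646.69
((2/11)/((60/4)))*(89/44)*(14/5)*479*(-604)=-180243868/9075 = -19861.58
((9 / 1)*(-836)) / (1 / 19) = -142956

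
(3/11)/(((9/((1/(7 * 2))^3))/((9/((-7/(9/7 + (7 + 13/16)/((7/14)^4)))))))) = -663/369754 = 0.00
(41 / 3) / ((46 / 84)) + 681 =16237/23 = 705.96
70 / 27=2.59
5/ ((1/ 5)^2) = 125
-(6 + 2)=-8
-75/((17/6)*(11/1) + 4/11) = -4950/2081 = -2.38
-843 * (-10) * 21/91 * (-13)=-25290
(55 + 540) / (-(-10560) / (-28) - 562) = -4165/6574 = -0.63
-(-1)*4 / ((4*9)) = 1/9 = 0.11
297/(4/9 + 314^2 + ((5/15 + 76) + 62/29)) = 77517/25754153 = 0.00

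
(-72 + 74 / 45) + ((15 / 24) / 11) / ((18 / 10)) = -278483/3960 = -70.32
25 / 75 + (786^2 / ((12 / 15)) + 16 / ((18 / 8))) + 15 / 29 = 201558023/261 = 772252.96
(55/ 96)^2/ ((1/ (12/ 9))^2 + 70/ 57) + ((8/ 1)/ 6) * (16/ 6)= 3516809/940608 = 3.74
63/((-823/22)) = -1386/823 = -1.68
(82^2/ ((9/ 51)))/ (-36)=-28577/27 = -1058.41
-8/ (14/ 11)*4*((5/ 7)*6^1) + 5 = -5035/49 = -102.76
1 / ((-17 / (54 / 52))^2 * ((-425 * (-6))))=243/166059400 = 0.00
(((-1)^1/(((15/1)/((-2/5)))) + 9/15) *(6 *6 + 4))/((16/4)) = 94/15 = 6.27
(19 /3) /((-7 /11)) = -209/21 = -9.95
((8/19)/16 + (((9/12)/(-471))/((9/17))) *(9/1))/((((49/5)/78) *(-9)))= 195/292334 = 0.00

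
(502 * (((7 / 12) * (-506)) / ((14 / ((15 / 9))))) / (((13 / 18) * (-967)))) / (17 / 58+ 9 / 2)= 9207935/1747369 = 5.27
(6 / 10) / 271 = 3/1355 = 0.00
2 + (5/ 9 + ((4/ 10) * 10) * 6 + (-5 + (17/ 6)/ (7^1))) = 2767/126 = 21.96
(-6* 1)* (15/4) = -45/2 = -22.50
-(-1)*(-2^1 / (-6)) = 1/3 = 0.33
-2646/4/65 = -1323/130 = -10.18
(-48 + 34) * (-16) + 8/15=3368/15 = 224.53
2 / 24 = 1/12 = 0.08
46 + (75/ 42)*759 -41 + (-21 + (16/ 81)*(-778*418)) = -71326865/1134 = -62898.47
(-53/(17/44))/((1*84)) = -583/357 = -1.63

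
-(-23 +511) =-488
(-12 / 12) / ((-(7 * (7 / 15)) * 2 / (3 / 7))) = 45/686 = 0.07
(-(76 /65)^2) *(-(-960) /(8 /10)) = -1640.52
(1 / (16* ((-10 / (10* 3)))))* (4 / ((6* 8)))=-1/64 = -0.02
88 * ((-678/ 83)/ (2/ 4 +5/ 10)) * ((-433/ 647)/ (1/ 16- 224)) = -413352192/192410683 = -2.15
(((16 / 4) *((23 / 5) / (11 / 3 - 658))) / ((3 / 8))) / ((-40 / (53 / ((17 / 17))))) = 4876/49075 = 0.10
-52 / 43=-1.21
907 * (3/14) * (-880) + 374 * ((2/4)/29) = -34718651/203 = -171027.84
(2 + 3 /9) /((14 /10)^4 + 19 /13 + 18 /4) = 113750/477903 = 0.24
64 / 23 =2.78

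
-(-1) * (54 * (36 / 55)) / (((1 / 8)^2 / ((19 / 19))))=124416/55 = 2262.11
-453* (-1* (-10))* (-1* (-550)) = -2491500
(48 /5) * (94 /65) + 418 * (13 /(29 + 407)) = 1866641/70850 = 26.35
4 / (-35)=-4/35 = -0.11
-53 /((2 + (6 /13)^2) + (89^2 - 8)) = -0.01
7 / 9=0.78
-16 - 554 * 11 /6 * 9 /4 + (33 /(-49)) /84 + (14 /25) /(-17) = -2301.29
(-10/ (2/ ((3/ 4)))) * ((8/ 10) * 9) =-27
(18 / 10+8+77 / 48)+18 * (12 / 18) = 5617/240 = 23.40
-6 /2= -3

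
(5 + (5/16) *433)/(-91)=-2245/1456 = -1.54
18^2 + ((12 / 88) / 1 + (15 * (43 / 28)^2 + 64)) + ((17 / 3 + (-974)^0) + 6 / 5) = 55803227/129360 = 431.38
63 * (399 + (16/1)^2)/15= 2751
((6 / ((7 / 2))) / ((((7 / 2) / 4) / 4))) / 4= 96/49 = 1.96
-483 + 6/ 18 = -1448/3 = -482.67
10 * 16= 160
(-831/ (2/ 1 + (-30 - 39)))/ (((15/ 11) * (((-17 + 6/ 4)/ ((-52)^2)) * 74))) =-8239088/384245 = -21.44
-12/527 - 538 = -283538/527 = -538.02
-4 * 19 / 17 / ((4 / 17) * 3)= -19/3 = -6.33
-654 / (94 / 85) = -27795/47 = -591.38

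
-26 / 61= -0.43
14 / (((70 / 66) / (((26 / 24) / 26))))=11/20 = 0.55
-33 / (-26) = 33/26 = 1.27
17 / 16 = 1.06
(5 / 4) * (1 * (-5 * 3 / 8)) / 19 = -75/608 = -0.12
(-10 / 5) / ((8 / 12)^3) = -27/4 = -6.75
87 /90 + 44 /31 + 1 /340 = 75539/31620 = 2.39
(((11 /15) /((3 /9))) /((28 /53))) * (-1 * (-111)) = 64713/140 = 462.24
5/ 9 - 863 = -7762/9 = -862.44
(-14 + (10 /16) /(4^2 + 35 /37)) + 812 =4002953/5016 = 798.04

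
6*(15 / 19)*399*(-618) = -1168020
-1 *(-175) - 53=122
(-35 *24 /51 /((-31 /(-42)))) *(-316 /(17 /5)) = 18580800/8959 = 2073.98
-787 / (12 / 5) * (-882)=578445/2 = 289222.50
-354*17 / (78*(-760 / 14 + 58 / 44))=154462/106041 = 1.46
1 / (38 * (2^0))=1/38 = 0.03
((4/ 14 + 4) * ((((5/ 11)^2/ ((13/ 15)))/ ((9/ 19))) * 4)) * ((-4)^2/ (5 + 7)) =380000/33033 = 11.50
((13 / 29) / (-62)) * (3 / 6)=-13/3596 = 0.00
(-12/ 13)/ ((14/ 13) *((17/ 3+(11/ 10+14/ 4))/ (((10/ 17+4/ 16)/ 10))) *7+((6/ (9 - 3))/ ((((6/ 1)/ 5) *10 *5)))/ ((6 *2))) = -164160/164201207 = 0.00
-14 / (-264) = 7/132 = 0.05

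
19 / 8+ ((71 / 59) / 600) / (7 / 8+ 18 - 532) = 345127307/145317000 = 2.37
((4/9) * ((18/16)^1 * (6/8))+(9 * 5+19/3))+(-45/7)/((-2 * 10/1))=52.03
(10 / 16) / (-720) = -1/1152 = 0.00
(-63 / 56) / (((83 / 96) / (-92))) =9936/83 = 119.71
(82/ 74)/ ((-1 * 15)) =-41/555 = -0.07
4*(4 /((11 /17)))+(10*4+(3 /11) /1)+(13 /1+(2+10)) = 90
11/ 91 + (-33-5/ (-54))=-161113/4914 = -32.79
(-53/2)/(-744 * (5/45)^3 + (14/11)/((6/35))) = -141669/34234 = -4.14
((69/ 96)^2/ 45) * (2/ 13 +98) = 168751/149760 = 1.13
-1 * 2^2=-4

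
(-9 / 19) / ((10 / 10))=-9/19 = -0.47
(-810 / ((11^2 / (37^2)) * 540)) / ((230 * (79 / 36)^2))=-1330668/86843515 = -0.02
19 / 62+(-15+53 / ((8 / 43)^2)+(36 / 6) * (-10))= 2889715/1984 = 1456.51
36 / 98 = 0.37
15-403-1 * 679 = -1067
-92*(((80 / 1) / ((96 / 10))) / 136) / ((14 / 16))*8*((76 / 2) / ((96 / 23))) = -502550/1071 = -469.23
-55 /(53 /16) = -880/53 = -16.60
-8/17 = -0.47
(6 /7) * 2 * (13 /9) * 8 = 416/21 = 19.81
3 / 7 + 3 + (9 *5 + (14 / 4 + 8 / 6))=2237/42 = 53.26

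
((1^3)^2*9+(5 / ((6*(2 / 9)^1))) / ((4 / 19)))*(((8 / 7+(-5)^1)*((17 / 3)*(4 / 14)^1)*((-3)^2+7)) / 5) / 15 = -43758/1225 = -35.72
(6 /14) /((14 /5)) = 15/98 = 0.15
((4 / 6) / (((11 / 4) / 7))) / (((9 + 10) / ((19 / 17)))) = 56/561 = 0.10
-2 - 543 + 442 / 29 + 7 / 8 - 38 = -566.88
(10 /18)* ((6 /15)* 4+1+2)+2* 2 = 59/9 = 6.56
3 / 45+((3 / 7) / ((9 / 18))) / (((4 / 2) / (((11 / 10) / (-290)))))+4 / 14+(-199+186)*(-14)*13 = 144110761/60900 = 2366.35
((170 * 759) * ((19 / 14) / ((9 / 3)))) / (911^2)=408595/5809447 = 0.07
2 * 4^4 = 512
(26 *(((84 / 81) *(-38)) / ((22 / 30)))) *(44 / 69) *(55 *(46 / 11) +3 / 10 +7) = -43764448/207 = -211422.45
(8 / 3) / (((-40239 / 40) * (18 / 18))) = -320/120717 = 0.00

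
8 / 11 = 0.73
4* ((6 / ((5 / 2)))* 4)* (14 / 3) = 896/5 = 179.20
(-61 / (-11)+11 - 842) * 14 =-127120/11 = -11556.36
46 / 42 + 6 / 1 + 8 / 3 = 205/21 = 9.76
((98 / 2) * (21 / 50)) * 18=9261/25 = 370.44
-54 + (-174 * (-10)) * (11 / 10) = 1860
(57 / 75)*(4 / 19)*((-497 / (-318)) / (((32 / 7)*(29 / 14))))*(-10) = -24353/92220 = -0.26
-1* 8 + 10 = 2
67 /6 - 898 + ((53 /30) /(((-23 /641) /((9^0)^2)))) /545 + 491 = -395.92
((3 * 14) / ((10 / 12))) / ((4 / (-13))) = -819/5 = -163.80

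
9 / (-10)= -9/10 = -0.90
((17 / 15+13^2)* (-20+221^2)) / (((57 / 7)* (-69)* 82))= -436069172/2418795 = -180.28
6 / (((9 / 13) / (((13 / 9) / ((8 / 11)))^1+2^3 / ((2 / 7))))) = 28067/108 = 259.88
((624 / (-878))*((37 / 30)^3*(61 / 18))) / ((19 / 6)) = -40167829/28150875 = -1.43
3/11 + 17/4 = 199/44 = 4.52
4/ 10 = 2/5 = 0.40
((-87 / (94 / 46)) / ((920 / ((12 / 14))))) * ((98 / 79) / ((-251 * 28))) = 261/37278520 = 0.00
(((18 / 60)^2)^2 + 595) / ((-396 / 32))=-5950081/123750 = -48.08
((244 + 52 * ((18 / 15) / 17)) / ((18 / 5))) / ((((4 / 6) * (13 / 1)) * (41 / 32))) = 168416/27183 = 6.20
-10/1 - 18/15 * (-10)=2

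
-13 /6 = -2.17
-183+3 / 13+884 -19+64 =9701/13 = 746.23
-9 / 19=-0.47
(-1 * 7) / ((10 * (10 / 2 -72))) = 0.01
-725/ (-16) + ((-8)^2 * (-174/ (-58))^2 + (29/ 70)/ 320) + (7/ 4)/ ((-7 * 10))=13916869/22400 = 621.29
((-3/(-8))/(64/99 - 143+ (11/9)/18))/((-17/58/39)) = 3023163/8620802 = 0.35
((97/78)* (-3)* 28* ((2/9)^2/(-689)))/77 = 776/7980687 = 0.00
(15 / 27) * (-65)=-325/9 = -36.11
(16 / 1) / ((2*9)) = 8/9 = 0.89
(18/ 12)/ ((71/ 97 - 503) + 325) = -291/34390 = -0.01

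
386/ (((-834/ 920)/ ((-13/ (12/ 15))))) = 2885350/417 = 6919.30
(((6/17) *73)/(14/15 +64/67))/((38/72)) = 108540/4199 = 25.85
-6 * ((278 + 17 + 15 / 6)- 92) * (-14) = 17262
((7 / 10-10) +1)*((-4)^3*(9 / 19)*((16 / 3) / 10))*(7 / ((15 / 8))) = 1189888/2375 = 501.01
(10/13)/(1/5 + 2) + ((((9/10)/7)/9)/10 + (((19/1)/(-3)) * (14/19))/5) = -174851/300300 = -0.58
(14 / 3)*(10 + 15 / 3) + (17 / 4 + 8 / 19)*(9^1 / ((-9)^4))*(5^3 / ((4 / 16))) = 1013945/13851 = 73.20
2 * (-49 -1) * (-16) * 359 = 574400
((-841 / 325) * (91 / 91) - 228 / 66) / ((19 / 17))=-367217/67925 = -5.41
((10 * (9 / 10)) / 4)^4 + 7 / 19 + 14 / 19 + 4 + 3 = 164083/4864 = 33.73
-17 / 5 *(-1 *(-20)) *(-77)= 5236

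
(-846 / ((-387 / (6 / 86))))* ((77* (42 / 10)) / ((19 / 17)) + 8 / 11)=85485198/1932205 = 44.24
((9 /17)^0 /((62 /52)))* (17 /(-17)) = -26/31 = -0.84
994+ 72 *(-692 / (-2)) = 25906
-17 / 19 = -0.89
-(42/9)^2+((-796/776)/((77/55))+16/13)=-3381047/158886 = -21.28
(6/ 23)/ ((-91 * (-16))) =3/16744 = 0.00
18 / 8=9/4 = 2.25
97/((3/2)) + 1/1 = 197/3 = 65.67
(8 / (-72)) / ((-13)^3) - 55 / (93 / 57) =-33.71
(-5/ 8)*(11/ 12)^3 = -6655/13824 = -0.48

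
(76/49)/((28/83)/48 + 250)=75696/12201343 = 0.01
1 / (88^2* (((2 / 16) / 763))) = 763/968 = 0.79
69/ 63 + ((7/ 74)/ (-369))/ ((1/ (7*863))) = -86663/191142 = -0.45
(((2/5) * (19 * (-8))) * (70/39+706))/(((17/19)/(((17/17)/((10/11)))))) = -876923872/16575 = -52906.42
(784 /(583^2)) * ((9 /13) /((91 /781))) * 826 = 59115168/5221931 = 11.32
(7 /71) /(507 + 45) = 7/39192 = 0.00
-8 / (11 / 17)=-136/11 = -12.36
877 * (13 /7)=1628.71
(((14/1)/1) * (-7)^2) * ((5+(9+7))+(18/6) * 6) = 26754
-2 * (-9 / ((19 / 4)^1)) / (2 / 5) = 180/19 = 9.47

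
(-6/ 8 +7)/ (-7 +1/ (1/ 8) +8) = 25/36 = 0.69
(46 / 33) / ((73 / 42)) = 644/803 = 0.80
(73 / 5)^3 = 389017/125 = 3112.14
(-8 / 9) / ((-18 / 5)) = 20/81 = 0.25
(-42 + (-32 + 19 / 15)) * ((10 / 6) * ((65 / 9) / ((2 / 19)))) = -1347385/162 = -8317.19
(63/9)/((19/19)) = 7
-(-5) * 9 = 45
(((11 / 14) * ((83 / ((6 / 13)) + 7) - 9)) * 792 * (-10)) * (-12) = 92957040/7 = 13279577.14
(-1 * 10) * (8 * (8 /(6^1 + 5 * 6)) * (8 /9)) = -1280/81 = -15.80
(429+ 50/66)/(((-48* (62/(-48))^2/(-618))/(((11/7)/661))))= 5008272/635221 = 7.88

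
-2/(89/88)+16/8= 2/89 = 0.02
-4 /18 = -2/9 = -0.22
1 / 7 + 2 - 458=-455.86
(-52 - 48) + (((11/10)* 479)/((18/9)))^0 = -99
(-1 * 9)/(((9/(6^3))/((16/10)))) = -1728/5 = -345.60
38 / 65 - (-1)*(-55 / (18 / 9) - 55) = -10649/130 = -81.92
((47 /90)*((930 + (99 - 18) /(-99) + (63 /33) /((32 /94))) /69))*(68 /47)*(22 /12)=932297/49680 = 18.77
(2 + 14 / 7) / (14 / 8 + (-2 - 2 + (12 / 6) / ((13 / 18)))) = 208/27 = 7.70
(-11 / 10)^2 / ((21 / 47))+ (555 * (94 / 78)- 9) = 18087731/27300 = 662.55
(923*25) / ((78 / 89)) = 157975/6 = 26329.17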